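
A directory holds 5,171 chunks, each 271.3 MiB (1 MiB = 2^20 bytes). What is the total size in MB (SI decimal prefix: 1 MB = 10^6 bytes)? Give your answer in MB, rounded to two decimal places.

Total = 5,171 × 271.3 MiB = 1402892.3 MiB
= 1402892.3 × 1,048,576 bytes = 1,471,039,196,364.8 bytes
1 MB = 1,000,000 bytes
1,471,039,196,364.8 / 1,000,000 = 1,471,039.20 MB

1,471,039.20 MB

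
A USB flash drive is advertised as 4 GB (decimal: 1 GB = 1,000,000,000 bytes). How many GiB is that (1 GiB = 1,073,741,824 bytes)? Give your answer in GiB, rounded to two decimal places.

4 GB = 4 × 10^9 bytes = 4,000,000,000 bytes
1 GiB = 1,073,741,824 bytes
4,000,000,000 / 1,073,741,824 = 3.73 GiB

3.73 GiB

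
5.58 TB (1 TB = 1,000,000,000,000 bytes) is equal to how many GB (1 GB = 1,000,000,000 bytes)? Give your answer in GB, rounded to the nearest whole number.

5,580 GB

5.58 TB = 5.58 × 10^12 bytes = 5,580,000,000,000 bytes
1 GB = 1,000,000,000 bytes
5,580,000,000,000 / 1,000,000,000 = 5,580 GB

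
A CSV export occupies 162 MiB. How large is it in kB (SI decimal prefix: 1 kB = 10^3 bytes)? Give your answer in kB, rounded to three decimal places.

162 MiB × 1,048,576 bytes/MiB = 169,869,312 bytes
1 kB = 1,000 bytes
169,869,312 / 1,000 = 169,869.312 kB

169,869.312 kB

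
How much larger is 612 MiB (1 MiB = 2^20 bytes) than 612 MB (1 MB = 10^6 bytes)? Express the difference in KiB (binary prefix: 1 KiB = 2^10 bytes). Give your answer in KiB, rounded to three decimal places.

612 MiB = 612 × 1,048,576 = 641,728,512 bytes
612 MB = 612 × 1,000,000 = 612,000,000 bytes
difference = 29,728,512 bytes
29,728,512 / 1,024 = 29,031.750 KiB

29,031.750 KiB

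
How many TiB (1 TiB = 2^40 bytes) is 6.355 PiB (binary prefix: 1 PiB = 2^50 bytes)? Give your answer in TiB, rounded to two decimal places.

6,507.52 TiB

6.355 PiB = 6.355 × 2^50 bytes = 7,155,093,907,984,875.52 bytes
1 TiB = 2^40 bytes = 1,099,511,627,776 bytes
7,155,093,907,984,875.52 / 1,099,511,627,776 = 6,507.52 TiB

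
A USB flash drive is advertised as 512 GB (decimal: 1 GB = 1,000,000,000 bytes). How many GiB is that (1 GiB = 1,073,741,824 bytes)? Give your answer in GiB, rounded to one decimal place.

512 GB = 512 × 10^9 bytes = 512,000,000,000 bytes
1 GiB = 2^30 bytes = 1,073,741,824 bytes
512,000,000,000 / 1,073,741,824 = 476.8 GiB

476.8 GiB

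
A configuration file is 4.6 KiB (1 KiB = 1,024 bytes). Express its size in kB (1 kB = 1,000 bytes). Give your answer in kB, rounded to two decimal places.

4.71 kB

4.6 KiB = 4.6 × 2^10 bytes = 4,710.4 bytes
1 kB = 10^3 bytes = 1,000 bytes
4,710.4 / 1,000 = 4.71 kB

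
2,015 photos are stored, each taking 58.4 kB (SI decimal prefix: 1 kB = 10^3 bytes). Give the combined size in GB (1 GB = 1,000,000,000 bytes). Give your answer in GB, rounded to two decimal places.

0.12 GB

Total = 2,015 × 58.4 kB = 117,676 kB
= 117,676 × 1,000 bytes = 117,676,000 bytes
1 GB = 1,000,000,000 bytes
117,676,000 / 1,000,000,000 = 0.12 GB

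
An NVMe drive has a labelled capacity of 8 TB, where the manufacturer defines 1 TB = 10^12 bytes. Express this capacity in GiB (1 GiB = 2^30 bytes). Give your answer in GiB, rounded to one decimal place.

7,450.6 GiB

8 TB × 1,000,000,000,000 bytes/TB = 8,000,000,000,000 bytes
1 GiB = 2^30 bytes = 1,073,741,824 bytes
8,000,000,000,000 / 1,073,741,824 = 7,450.6 GiB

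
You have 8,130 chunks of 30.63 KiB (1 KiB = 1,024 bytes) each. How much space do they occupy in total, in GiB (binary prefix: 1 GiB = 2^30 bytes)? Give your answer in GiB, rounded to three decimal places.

0.237 GiB

Total = 8,130 × 30.63 KiB = 249021.9 KiB
= 249021.9 × 1,024 bytes = 254,998,425.6 bytes
1 GiB = 1,073,741,824 bytes
254,998,425.6 / 1,073,741,824 = 0.237 GiB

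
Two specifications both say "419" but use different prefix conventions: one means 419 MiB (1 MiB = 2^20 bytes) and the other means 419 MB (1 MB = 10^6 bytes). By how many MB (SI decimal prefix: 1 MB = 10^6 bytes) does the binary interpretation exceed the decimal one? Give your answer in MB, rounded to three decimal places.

20.353 MB

419 MiB = 419 × 1,048,576 = 439,353,344 bytes
419 MB = 419 × 1,000,000 = 419,000,000 bytes
difference = 20,353,344 bytes
20,353,344 / 1,000,000 = 20.353 MB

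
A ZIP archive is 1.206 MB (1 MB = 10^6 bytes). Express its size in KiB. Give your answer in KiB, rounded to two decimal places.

1,177.73 KiB

1.206 MB = 1.206 × 10^6 bytes = 1,206,000 bytes
1 KiB = 1,024 bytes
1,206,000 / 1,024 = 1,177.73 KiB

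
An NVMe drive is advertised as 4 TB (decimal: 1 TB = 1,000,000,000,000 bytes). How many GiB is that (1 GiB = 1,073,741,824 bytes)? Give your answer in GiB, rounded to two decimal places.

3,725.29 GiB

4 TB × 1,000,000,000,000 bytes/TB = 4,000,000,000,000 bytes
1 GiB = 1,073,741,824 bytes
4,000,000,000,000 / 1,073,741,824 = 3,725.29 GiB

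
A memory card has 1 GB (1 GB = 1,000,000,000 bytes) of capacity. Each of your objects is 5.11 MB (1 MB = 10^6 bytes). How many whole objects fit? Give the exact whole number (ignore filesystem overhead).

195

Capacity: 1 GB = 1,000,000,000 bytes
Per item: 5.11 MB = 5,110,000 bytes
⌊1,000,000,000 / 5,110,000⌋ = 195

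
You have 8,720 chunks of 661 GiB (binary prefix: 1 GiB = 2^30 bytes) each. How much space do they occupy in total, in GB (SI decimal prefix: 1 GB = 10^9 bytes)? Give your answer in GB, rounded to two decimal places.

Total = 8,720 × 661 GiB = 5,763,920 GiB
= 5,763,920 × 1,073,741,824 bytes = 6,188,961,974,190,080 bytes
1 GB = 1,000,000,000 bytes
6,188,961,974,190,080 / 1,000,000,000 = 6,188,961.97 GB

6,188,961.97 GB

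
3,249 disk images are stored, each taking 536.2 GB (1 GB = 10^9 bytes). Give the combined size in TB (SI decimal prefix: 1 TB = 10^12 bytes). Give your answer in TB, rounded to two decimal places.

1,742.11 TB

Total = 3,249 × 536.2 GB = 1742113.8 GB
= 1742113.8 × 1,000,000,000 bytes = 1,742,113,800,000,000 bytes
1 TB = 1,000,000,000,000 bytes
1,742,113,800,000,000 / 1,000,000,000,000 = 1,742.11 TB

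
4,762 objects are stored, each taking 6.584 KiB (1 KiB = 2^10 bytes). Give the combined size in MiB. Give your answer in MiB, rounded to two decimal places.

Total = 4,762 × 6.584 KiB = 31353.008 KiB
= 31353.008 × 1,024 bytes = 32,105,480.192 bytes
1 MiB = 1,048,576 bytes
32,105,480.192 / 1,048,576 = 30.62 MiB

30.62 MiB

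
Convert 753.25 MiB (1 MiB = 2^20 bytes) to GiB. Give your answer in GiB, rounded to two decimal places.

753.25 MiB = 753.25 × 2^20 bytes = 789,839,872 bytes
1 GiB = 1,073,741,824 bytes
789,839,872 / 1,073,741,824 = 0.74 GiB

0.74 GiB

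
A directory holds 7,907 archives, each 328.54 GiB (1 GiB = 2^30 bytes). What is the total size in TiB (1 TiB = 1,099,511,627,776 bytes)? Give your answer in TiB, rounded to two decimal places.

2,536.88 TiB

Total = 7,907 × 328.54 GiB = 2597765.78 GiB
= 2597765.78 × 1,073,741,824 bytes = 2,789,329,766,941,982.72 bytes
1 TiB = 1,099,511,627,776 bytes
2,789,329,766,941,982.72 / 1,099,511,627,776 = 2,536.88 TiB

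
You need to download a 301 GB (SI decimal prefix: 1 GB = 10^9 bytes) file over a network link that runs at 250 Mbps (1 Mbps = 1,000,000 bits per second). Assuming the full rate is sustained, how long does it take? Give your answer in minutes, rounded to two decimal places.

301 GB = 301,000,000,000 bytes = 2,408,000,000,000 bits
250 Mbps = 250,000,000 bits/s
time = 2,408,000,000,000 / 250,000,000 = 9,632.000 s
9,632.000 s / 60 = 160.53 minutes

160.53 minutes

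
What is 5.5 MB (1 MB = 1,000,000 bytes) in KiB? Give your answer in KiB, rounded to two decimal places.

5.5 MB × 1,000,000 bytes/MB = 5,500,000 bytes
1 KiB = 1,024 bytes
5,500,000 / 1,024 = 5,371.09 KiB

5,371.09 KiB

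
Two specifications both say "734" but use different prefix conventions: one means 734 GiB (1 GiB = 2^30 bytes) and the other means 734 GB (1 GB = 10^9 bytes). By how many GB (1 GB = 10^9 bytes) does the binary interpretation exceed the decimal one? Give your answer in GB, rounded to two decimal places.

54.13 GB

734 GiB = 734 × 1,073,741,824 = 788,126,498,816 bytes
734 GB = 734 × 1,000,000,000 = 734,000,000,000 bytes
difference = 54,126,498,816 bytes
54,126,498,816 / 1,000,000,000 = 54.13 GB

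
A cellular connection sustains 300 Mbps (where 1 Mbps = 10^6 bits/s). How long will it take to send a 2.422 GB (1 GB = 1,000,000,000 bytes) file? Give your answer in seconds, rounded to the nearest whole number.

2.422 GB = 2,422,000,000 bytes = 19,376,000,000 bits
300 Mbps = 300,000,000 bits/s
time = 19,376,000,000 / 300,000,000 = 65 s

65 seconds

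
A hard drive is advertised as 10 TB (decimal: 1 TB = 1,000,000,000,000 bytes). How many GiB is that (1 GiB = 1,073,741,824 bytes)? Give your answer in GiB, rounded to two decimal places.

9,313.23 GiB

10 TB × 1,000,000,000,000 bytes/TB = 10,000,000,000,000 bytes
1 GiB = 2^30 bytes = 1,073,741,824 bytes
10,000,000,000,000 / 1,073,741,824 = 9,313.23 GiB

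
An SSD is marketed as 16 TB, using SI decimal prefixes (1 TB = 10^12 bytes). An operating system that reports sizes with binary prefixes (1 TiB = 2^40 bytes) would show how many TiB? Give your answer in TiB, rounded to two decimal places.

16 TB = 16 × 10^12 bytes = 16,000,000,000,000 bytes
1 TiB = 1,099,511,627,776 bytes
16,000,000,000,000 / 1,099,511,627,776 = 14.55 TiB

14.55 TiB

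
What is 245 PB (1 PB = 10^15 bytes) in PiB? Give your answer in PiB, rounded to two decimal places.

245 PB × 1,000,000,000,000,000 bytes/PB = 245,000,000,000,000,000 bytes
1 PiB = 1,125,899,906,842,624 bytes
245,000,000,000,000,000 / 1,125,899,906,842,624 = 217.60 PiB

217.60 PiB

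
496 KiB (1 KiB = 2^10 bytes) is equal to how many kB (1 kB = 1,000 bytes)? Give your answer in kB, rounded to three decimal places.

507.904 kB

496 KiB = 496 × 2^10 bytes = 507,904 bytes
1 kB = 1,000 bytes
507,904 / 1,000 = 507.904 kB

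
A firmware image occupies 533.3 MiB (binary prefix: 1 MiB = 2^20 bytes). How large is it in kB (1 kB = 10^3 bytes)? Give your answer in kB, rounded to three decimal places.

533.3 MiB = 533.3 × 2^20 bytes = 559,205,580.8 bytes
1 kB = 10^3 bytes = 1,000 bytes
559,205,580.8 / 1,000 = 559,205.581 kB

559,205.581 kB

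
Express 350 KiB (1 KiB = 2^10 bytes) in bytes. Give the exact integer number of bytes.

350 × 1,024 = 358,400 bytes

358,400 bytes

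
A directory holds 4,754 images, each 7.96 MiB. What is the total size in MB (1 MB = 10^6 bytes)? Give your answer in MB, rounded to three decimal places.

Total = 4,754 × 7.96 MiB = 37841.84 MiB
= 37841.84 × 1,048,576 bytes = 39,680,045,219.84 bytes
1 MB = 1,000,000 bytes
39,680,045,219.84 / 1,000,000 = 39,680.045 MB

39,680.045 MB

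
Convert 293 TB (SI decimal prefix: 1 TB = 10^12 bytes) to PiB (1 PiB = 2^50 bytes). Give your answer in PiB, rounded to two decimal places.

293 TB = 293 × 10^12 bytes = 293,000,000,000,000 bytes
1 PiB = 1,125,899,906,842,624 bytes
293,000,000,000,000 / 1,125,899,906,842,624 = 0.26 PiB

0.26 PiB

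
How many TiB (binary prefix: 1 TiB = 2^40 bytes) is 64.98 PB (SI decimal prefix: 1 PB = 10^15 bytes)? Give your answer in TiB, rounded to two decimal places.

64.98 PB = 64.98 × 10^15 bytes = 64,980,000,000,000,000 bytes
1 TiB = 1,099,511,627,776 bytes
64,980,000,000,000,000 / 1,099,511,627,776 = 59,098.97 TiB

59,098.97 TiB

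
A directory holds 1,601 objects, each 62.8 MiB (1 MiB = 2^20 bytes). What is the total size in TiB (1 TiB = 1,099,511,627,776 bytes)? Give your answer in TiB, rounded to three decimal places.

Total = 1,601 × 62.8 MiB = 100542.8 MiB
= 100542.8 × 1,048,576 bytes = 105,426,767,052.8 bytes
1 TiB = 1,099,511,627,776 bytes
105,426,767,052.8 / 1,099,511,627,776 = 0.096 TiB

0.096 TiB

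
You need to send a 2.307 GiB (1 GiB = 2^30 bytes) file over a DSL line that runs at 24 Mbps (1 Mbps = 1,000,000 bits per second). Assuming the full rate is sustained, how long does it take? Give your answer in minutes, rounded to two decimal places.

2.307 GiB = 2,477,122,387.968 bytes = 19,816,979,103.744 bits
24 Mbps = 24,000,000 bits/s
time = 19,816,979,103.744 / 24,000,000 = 825.707 s
825.707 s / 60 = 13.76 minutes

13.76 minutes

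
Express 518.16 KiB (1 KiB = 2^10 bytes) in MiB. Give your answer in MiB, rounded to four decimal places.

0.5060 MiB

518.16 KiB = 518.16 × 2^10 bytes = 530,595.84 bytes
1 MiB = 2^20 bytes = 1,048,576 bytes
530,595.84 / 1,048,576 = 0.5060 MiB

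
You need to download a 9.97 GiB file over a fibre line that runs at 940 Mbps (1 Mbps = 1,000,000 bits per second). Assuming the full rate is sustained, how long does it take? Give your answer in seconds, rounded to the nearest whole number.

91 seconds

9.97 GiB = 10,705,205,985.28 bytes = 85,641,647,882.24 bits
940 Mbps = 940,000,000 bits/s
time = 85,641,647,882.24 / 940,000,000 = 91 s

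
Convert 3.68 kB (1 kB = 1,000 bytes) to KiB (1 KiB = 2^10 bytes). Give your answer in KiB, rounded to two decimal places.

3.59 KiB

3.68 kB = 3.68 × 10^3 bytes = 3,680 bytes
1 KiB = 2^10 bytes = 1,024 bytes
3,680 / 1,024 = 3.59 KiB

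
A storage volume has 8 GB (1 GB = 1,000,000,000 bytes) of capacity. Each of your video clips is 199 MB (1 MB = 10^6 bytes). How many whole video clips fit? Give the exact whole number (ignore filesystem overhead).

40

Capacity: 8 GB = 8,000,000,000 bytes
Per item: 199 MB = 199,000,000 bytes
⌊8,000,000,000 / 199,000,000⌋ = 40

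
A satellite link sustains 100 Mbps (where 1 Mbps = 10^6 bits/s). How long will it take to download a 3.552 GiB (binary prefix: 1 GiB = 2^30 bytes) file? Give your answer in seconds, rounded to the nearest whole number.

305 seconds

3.552 GiB = 3,813,930,958.848 bytes = 30,511,447,670.784 bits
100 Mbps = 100,000,000 bits/s
time = 30,511,447,670.784 / 100,000,000 = 305 s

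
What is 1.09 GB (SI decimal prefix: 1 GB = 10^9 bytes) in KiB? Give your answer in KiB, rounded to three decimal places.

1.09 GB = 1.09 × 10^9 bytes = 1,090,000,000 bytes
1 KiB = 2^10 bytes = 1,024 bytes
1,090,000,000 / 1,024 = 1,064,453.125 KiB

1,064,453.125 KiB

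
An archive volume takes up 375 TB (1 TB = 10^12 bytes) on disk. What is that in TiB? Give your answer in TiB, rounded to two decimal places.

375 TB × 1,000,000,000,000 bytes/TB = 375,000,000,000,000 bytes
1 TiB = 2^40 bytes = 1,099,511,627,776 bytes
375,000,000,000,000 / 1,099,511,627,776 = 341.06 TiB

341.06 TiB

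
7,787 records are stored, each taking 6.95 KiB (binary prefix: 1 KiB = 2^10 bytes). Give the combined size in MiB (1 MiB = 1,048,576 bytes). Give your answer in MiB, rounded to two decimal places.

Total = 7,787 × 6.95 KiB = 54119.65 KiB
= 54119.65 × 1,024 bytes = 55,418,521.6 bytes
1 MiB = 1,048,576 bytes
55,418,521.6 / 1,048,576 = 52.85 MiB

52.85 MiB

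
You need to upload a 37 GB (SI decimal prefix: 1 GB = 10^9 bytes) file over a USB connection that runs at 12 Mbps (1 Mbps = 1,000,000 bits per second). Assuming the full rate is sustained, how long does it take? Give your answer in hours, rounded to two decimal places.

6.85 hours

37 GB = 37,000,000,000 bytes = 296,000,000,000 bits
12 Mbps = 12,000,000 bits/s
time = 296,000,000,000 / 12,000,000 = 24,666.6667 s
24,666.6667 s / 3600 = 6.85 hours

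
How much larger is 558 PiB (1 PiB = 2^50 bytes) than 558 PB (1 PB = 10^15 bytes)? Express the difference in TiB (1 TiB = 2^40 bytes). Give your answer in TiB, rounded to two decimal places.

558 PiB = 558 × 1,125,899,906,842,624 = 628,252,148,018,184,192 bytes
558 PB = 558 × 1,000,000,000,000,000 = 558,000,000,000,000,000 bytes
difference = 70,252,148,018,184,192 bytes
70,252,148,018,184,192 / 1,099,511,627,776 = 63,893.96 TiB

63,893.96 TiB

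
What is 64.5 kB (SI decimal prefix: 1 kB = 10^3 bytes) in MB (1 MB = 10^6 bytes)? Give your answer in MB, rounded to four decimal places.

0.0645 MB

64.5 kB = 64.5 × 10^3 bytes = 64,500 bytes
1 MB = 10^6 bytes = 1,000,000 bytes
64,500 / 1,000,000 = 0.0645 MB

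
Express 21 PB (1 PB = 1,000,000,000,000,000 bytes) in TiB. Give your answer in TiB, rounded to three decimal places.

21 PB = 21 × 10^15 bytes = 21,000,000,000,000,000 bytes
1 TiB = 2^40 bytes = 1,099,511,627,776 bytes
21,000,000,000,000,000 / 1,099,511,627,776 = 19,099.389 TiB

19,099.389 TiB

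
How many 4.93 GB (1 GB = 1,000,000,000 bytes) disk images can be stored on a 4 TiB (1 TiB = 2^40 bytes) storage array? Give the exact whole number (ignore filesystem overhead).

Capacity: 4 TiB = 4,398,046,511,104 bytes
Per item: 4.93 GB = 4,930,000,000 bytes
⌊4,398,046,511,104 / 4,930,000,000⌋ = 892

892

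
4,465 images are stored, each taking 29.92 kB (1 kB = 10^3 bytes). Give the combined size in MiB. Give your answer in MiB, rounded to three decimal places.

127.404 MiB

Total = 4,465 × 29.92 kB = 133592.8 kB
= 133592.8 × 1,000 bytes = 133,592,800 bytes
1 MiB = 1,048,576 bytes
133,592,800 / 1,048,576 = 127.404 MiB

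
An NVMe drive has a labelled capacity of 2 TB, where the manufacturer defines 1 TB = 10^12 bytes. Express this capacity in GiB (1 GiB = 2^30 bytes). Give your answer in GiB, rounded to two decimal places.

2 TB × 1,000,000,000,000 bytes/TB = 2,000,000,000,000 bytes
1 GiB = 2^30 bytes = 1,073,741,824 bytes
2,000,000,000,000 / 1,073,741,824 = 1,862.65 GiB

1,862.65 GiB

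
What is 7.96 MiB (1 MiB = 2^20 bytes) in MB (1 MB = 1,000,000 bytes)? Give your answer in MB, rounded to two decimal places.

8.35 MB

7.96 MiB = 7.96 × 2^20 bytes = 8,346,664.96 bytes
1 MB = 1,000,000 bytes
8,346,664.96 / 1,000,000 = 8.35 MB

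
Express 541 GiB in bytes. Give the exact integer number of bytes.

541 × 1,073,741,824 = 580,894,326,784 bytes  (1 GiB = 2^30 bytes)

580,894,326,784 bytes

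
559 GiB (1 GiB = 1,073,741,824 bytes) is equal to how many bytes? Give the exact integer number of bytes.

600,221,679,616 bytes

559 × 1,073,741,824 = 600,221,679,616 bytes  (1 GiB = 2^30 bytes)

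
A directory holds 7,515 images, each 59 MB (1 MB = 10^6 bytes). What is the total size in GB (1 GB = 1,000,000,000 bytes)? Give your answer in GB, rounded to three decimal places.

443.385 GB

Total = 7,515 × 59 MB = 443,385 MB
= 443,385 × 1,000,000 bytes = 443,385,000,000 bytes
1 GB = 1,000,000,000 bytes
443,385,000,000 / 1,000,000,000 = 443.385 GB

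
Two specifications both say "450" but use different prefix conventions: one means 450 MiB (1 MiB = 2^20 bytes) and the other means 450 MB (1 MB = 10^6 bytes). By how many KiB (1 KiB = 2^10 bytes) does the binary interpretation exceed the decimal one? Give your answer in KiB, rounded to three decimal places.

450 MiB = 450 × 1,048,576 = 471,859,200 bytes
450 MB = 450 × 1,000,000 = 450,000,000 bytes
difference = 21,859,200 bytes
21,859,200 / 1,024 = 21,346.875 KiB

21,346.875 KiB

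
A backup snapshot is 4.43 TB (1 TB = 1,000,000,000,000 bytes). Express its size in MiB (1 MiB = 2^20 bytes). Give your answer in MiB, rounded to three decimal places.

4.43 TB × 1,000,000,000,000 bytes/TB = 4,430,000,000,000 bytes
1 MiB = 1,048,576 bytes
4,430,000,000,000 / 1,048,576 = 4,224,777.222 MiB

4,224,777.222 MiB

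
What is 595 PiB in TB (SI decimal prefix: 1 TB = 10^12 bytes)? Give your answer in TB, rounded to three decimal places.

595 PiB = 595 × 2^50 bytes = 669,910,444,571,361,280 bytes
1 TB = 1,000,000,000,000 bytes
669,910,444,571,361,280 / 1,000,000,000,000 = 669,910.445 TB

669,910.445 TB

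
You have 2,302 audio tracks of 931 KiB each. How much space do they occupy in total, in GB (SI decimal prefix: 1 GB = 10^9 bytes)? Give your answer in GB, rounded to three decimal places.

2.195 GB

Total = 2,302 × 931 KiB = 2,143,162 KiB
= 2,143,162 × 1,024 bytes = 2,194,597,888 bytes
1 GB = 1,000,000,000 bytes
2,194,597,888 / 1,000,000,000 = 2.195 GB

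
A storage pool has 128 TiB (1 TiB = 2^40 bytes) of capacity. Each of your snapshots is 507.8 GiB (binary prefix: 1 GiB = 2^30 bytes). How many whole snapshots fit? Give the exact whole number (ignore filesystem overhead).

258

Capacity: 128 TiB = 140,737,488,355,328 bytes
Per item: 507.8 GiB = 545,246,098,227.2 bytes
⌊140,737,488,355,328 / 545,246,098,227.2⌋ = 258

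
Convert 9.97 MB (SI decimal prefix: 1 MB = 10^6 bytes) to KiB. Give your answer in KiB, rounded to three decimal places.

9,736.328 KiB

9.97 MB = 9.97 × 10^6 bytes = 9,970,000 bytes
1 KiB = 2^10 bytes = 1,024 bytes
9,970,000 / 1,024 = 9,736.328 KiB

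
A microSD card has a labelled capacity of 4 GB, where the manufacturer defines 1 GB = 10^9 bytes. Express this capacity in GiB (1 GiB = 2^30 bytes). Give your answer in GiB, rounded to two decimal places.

4 GB × 1,000,000,000 bytes/GB = 4,000,000,000 bytes
1 GiB = 2^30 bytes = 1,073,741,824 bytes
4,000,000,000 / 1,073,741,824 = 3.73 GiB

3.73 GiB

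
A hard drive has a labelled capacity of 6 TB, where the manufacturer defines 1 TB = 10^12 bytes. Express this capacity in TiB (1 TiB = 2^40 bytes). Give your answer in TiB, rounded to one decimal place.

6 TB = 6 × 10^12 bytes = 6,000,000,000,000 bytes
1 TiB = 1,099,511,627,776 bytes
6,000,000,000,000 / 1,099,511,627,776 = 5.5 TiB

5.5 TiB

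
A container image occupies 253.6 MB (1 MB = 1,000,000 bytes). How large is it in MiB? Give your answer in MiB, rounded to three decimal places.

241.852 MiB

253.6 MB × 1,000,000 bytes/MB = 253,600,000 bytes
1 MiB = 1,048,576 bytes
253,600,000 / 1,048,576 = 241.852 MiB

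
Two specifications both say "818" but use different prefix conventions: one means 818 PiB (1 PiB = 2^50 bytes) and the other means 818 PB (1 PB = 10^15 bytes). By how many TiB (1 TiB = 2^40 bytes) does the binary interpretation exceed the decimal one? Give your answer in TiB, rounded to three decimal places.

93,665.334 TiB

818 PiB = 818 × 1,125,899,906,842,624 = 920,986,123,797,266,432 bytes
818 PB = 818 × 1,000,000,000,000,000 = 818,000,000,000,000,000 bytes
difference = 102,986,123,797,266,432 bytes
102,986,123,797,266,432 / 1,099,511,627,776 = 93,665.334 TiB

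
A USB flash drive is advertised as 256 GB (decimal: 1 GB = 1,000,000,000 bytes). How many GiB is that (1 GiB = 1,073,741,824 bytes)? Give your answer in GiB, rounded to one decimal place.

238.4 GiB

256 GB = 256 × 10^9 bytes = 256,000,000,000 bytes
1 GiB = 2^30 bytes = 1,073,741,824 bytes
256,000,000,000 / 1,073,741,824 = 238.4 GiB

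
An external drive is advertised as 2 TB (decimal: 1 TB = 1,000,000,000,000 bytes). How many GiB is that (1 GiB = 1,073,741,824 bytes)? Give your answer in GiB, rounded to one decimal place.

1,862.6 GiB

2 TB × 1,000,000,000,000 bytes/TB = 2,000,000,000,000 bytes
1 GiB = 2^30 bytes = 1,073,741,824 bytes
2,000,000,000,000 / 1,073,741,824 = 1,862.6 GiB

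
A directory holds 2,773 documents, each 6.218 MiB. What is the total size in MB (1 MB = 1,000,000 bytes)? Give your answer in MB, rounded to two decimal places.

18,080.09 MB

Total = 2,773 × 6.218 MiB = 17242.514 MiB
= 17242.514 × 1,048,576 bytes = 18,080,086,360.064 bytes
1 MB = 1,000,000 bytes
18,080,086,360.064 / 1,000,000 = 18,080.09 MB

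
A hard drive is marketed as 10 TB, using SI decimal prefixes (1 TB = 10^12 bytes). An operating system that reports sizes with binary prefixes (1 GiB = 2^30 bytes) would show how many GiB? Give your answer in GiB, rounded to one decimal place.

9,313.2 GiB

10 TB × 1,000,000,000,000 bytes/TB = 10,000,000,000,000 bytes
1 GiB = 1,073,741,824 bytes
10,000,000,000,000 / 1,073,741,824 = 9,313.2 GiB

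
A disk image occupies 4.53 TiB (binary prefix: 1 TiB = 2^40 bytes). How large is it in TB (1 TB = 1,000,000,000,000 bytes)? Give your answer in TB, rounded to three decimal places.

4.981 TB

4.53 TiB = 4.53 × 2^40 bytes = 4,980,787,673,825.28 bytes
1 TB = 10^12 bytes = 1,000,000,000,000 bytes
4,980,787,673,825.28 / 1,000,000,000,000 = 4.981 TB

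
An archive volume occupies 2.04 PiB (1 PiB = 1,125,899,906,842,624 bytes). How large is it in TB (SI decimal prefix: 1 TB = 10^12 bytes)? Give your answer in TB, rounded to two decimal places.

2,296.84 TB

2.04 PiB = 2.04 × 2^50 bytes = 2,296,835,809,958,952.96 bytes
1 TB = 1,000,000,000,000 bytes
2,296,835,809,958,952.96 / 1,000,000,000,000 = 2,296.84 TB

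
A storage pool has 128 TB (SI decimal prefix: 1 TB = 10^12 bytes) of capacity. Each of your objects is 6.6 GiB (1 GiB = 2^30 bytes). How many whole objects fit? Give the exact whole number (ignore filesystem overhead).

Capacity: 128 TB = 128,000,000,000,000 bytes
Per item: 6.6 GiB = 7,086,696,038.4 bytes
⌊128,000,000,000,000 / 7,086,696,038.4⌋ = 18,062

18,062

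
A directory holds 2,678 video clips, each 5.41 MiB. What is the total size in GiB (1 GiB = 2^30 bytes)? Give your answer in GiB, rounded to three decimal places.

Total = 2,678 × 5.41 MiB = 14487.98 MiB
= 14487.98 × 1,048,576 bytes = 15,191,748,116.48 bytes
1 GiB = 1,073,741,824 bytes
15,191,748,116.48 / 1,073,741,824 = 14.148 GiB

14.148 GiB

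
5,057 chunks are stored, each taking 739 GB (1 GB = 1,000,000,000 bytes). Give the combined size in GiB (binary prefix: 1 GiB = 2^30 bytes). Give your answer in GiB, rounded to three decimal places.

Total = 5,057 × 739 GB = 3,737,123 GB
= 3,737,123 × 1,000,000,000 bytes = 3,737,123,000,000,000 bytes
1 GiB = 1,073,741,824 bytes
3,737,123,000,000,000 / 1,073,741,824 = 3,480,467.014 GiB

3,480,467.014 GiB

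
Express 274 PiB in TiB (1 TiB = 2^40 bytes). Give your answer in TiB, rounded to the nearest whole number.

274 PiB × 1,125,899,906,842,624 bytes/PiB = 308,496,574,474,878,976 bytes
1 TiB = 2^40 bytes = 1,099,511,627,776 bytes
308,496,574,474,878,976 / 1,099,511,627,776 = 280,576 TiB

280,576 TiB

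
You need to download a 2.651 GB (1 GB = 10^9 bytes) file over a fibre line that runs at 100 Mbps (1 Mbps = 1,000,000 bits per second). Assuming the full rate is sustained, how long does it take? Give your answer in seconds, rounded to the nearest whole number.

2.651 GB = 2,651,000,000 bytes = 21,208,000,000 bits
100 Mbps = 100,000,000 bits/s
time = 21,208,000,000 / 100,000,000 = 212 s

212 seconds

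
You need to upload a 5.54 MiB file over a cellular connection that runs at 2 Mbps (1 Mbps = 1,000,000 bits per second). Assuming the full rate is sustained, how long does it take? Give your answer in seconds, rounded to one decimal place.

5.54 MiB = 5,809,111.04 bytes = 46,472,888.32 bits
2 Mbps = 2,000,000 bits/s
time = 46,472,888.32 / 2,000,000 = 23.2 s

23.2 seconds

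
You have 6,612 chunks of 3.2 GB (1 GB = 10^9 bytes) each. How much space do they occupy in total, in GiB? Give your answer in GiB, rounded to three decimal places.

19,705.296 GiB

Total = 6,612 × 3.2 GB = 21158.4 GB
= 21158.4 × 1,000,000,000 bytes = 21,158,400,000,000 bytes
1 GiB = 1,073,741,824 bytes
21,158,400,000,000 / 1,073,741,824 = 19,705.296 GiB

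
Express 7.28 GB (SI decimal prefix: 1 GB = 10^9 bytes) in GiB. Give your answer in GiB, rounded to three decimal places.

7.28 GB × 1,000,000,000 bytes/GB = 7,280,000,000 bytes
1 GiB = 1,073,741,824 bytes
7,280,000,000 / 1,073,741,824 = 6.780 GiB

6.780 GiB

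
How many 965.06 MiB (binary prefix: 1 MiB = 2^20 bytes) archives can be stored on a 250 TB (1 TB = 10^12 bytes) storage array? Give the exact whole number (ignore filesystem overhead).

247,050

Capacity: 250 TB = 250,000,000,000,000 bytes
Per item: 965.06 MiB = 1,011,938,754.56 bytes
⌊250,000,000,000,000 / 1,011,938,754.56⌋ = 247,050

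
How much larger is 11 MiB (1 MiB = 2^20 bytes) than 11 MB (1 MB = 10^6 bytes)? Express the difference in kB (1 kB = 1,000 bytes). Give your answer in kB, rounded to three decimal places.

11 MiB = 11 × 1,048,576 = 11,534,336 bytes
11 MB = 11 × 1,000,000 = 11,000,000 bytes
difference = 534,336 bytes
534,336 / 1,000 = 534.336 kB

534.336 kB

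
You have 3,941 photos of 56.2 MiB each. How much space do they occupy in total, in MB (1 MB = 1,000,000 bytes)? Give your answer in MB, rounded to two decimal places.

Total = 3,941 × 56.2 MiB = 221484.2 MiB
= 221484.2 × 1,048,576 bytes = 232,243,016,499.2 bytes
1 MB = 1,000,000 bytes
232,243,016,499.2 / 1,000,000 = 232,243.02 MB

232,243.02 MB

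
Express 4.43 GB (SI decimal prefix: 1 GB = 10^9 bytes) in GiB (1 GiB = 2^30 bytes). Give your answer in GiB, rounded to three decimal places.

4.43 GB = 4.43 × 10^9 bytes = 4,430,000,000 bytes
1 GiB = 1,073,741,824 bytes
4,430,000,000 / 1,073,741,824 = 4.126 GiB

4.126 GiB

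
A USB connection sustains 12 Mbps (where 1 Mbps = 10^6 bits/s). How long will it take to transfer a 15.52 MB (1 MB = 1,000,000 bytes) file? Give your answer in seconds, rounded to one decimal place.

15.52 MB = 15,520,000 bytes = 124,160,000 bits
12 Mbps = 12,000,000 bits/s
time = 124,160,000 / 12,000,000 = 10.3 s

10.3 seconds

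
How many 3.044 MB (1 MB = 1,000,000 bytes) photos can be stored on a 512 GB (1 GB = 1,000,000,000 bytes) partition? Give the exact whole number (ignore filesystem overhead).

168,199

Capacity: 512 GB = 512,000,000,000 bytes
Per item: 3.044 MB = 3,044,000 bytes
⌊512,000,000,000 / 3,044,000⌋ = 168,199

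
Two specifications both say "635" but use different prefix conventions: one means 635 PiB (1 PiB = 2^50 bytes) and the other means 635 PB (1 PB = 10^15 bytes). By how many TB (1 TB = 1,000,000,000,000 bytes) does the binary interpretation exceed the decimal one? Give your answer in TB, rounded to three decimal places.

79,946.441 TB

635 PiB = 635 × 1,125,899,906,842,624 = 714,946,440,845,066,240 bytes
635 PB = 635 × 1,000,000,000,000,000 = 635,000,000,000,000,000 bytes
difference = 79,946,440,845,066,240 bytes
79,946,440,845,066,240 / 1,000,000,000,000 = 79,946.441 TB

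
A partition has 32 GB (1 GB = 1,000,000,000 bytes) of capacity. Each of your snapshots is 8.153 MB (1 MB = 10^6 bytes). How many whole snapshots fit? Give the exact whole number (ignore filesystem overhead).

Capacity: 32 GB = 32,000,000,000 bytes
Per item: 8.153 MB = 8,153,000 bytes
⌊32,000,000,000 / 8,153,000⌋ = 3,924

3,924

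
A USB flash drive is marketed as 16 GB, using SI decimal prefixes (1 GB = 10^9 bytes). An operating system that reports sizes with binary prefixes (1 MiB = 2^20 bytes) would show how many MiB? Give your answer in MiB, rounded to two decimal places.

16 GB = 16 × 10^9 bytes = 16,000,000,000 bytes
1 MiB = 1,048,576 bytes
16,000,000,000 / 1,048,576 = 15,258.79 MiB

15,258.79 MiB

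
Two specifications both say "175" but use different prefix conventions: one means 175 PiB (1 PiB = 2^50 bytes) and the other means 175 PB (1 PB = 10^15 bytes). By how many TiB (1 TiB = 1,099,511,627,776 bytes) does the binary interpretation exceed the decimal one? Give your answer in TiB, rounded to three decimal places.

20,038.427 TiB

175 PiB = 175 × 1,125,899,906,842,624 = 197,032,483,697,459,200 bytes
175 PB = 175 × 1,000,000,000,000,000 = 175,000,000,000,000,000 bytes
difference = 22,032,483,697,459,200 bytes
22,032,483,697,459,200 / 1,099,511,627,776 = 20,038.427 TiB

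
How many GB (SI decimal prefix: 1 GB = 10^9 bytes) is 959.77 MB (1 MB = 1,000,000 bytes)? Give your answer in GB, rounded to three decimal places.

0.960 GB

959.77 MB = 959.77 × 10^6 bytes = 959,770,000 bytes
1 GB = 10^9 bytes = 1,000,000,000 bytes
959,770,000 / 1,000,000,000 = 0.960 GB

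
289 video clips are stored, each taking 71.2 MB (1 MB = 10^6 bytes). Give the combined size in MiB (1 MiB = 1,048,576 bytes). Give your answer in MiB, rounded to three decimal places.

19,623.566 MiB

Total = 289 × 71.2 MB = 20576.8 MB
= 20576.8 × 1,000,000 bytes = 20,576,800,000 bytes
1 MiB = 1,048,576 bytes
20,576,800,000 / 1,048,576 = 19,623.566 MiB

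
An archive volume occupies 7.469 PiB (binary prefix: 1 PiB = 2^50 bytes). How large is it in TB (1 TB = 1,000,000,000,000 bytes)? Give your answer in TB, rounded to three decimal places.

8,409.346 TB

7.469 PiB = 7.469 × 2^50 bytes = 8,409,346,404,207,558.656 bytes
1 TB = 10^12 bytes = 1,000,000,000,000 bytes
8,409,346,404,207,558.656 / 1,000,000,000,000 = 8,409.346 TB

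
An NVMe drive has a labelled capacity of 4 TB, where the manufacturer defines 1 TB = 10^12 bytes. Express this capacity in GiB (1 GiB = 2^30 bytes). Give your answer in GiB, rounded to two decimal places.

3,725.29 GiB

4 TB = 4 × 10^12 bytes = 4,000,000,000,000 bytes
1 GiB = 1,073,741,824 bytes
4,000,000,000,000 / 1,073,741,824 = 3,725.29 GiB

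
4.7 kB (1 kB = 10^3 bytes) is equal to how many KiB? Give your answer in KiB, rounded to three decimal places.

4.590 KiB

4.7 kB × 1,000 bytes/kB = 4,700 bytes
1 KiB = 2^10 bytes = 1,024 bytes
4,700 / 1,024 = 4.590 KiB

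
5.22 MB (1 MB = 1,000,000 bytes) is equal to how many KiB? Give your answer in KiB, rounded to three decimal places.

5.22 MB × 1,000,000 bytes/MB = 5,220,000 bytes
1 KiB = 1,024 bytes
5,220,000 / 1,024 = 5,097.656 KiB

5,097.656 KiB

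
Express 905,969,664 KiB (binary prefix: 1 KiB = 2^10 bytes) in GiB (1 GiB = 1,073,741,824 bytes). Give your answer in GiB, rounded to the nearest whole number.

864 GiB

905,969,664 KiB = 905,969,664 × 2^10 bytes = 927,712,935,936 bytes
1 GiB = 2^30 bytes = 1,073,741,824 bytes
927,712,935,936 / 1,073,741,824 = 864 GiB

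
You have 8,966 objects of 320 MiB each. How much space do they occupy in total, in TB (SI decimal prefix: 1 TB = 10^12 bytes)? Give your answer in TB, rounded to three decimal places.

Total = 8,966 × 320 MiB = 2,869,120 MiB
= 2,869,120 × 1,048,576 bytes = 3,008,490,373,120 bytes
1 TB = 1,000,000,000,000 bytes
3,008,490,373,120 / 1,000,000,000,000 = 3.008 TB

3.008 TB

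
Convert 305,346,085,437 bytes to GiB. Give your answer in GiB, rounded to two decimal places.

305,346,085,437 bytes given.
1 GiB = 2^30 bytes = 1,073,741,824 bytes
305,346,085,437 / 1,073,741,824 = 284.38 GiB

284.38 GiB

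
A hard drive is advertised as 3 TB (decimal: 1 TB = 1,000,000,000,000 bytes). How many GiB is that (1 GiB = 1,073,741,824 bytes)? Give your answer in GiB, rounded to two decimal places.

3 TB = 3 × 10^12 bytes = 3,000,000,000,000 bytes
1 GiB = 2^30 bytes = 1,073,741,824 bytes
3,000,000,000,000 / 1,073,741,824 = 2,793.97 GiB

2,793.97 GiB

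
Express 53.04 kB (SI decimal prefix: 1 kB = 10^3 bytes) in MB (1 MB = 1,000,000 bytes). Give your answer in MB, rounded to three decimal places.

0.053 MB

53.04 kB × 1,000 bytes/kB = 53,040 bytes
1 MB = 1,000,000 bytes
53,040 / 1,000,000 = 0.053 MB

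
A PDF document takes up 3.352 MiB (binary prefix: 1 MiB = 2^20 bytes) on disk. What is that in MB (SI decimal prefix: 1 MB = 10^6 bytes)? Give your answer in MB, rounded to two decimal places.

3.352 MiB × 1,048,576 bytes/MiB = 3,514,826.752 bytes
1 MB = 1,000,000 bytes
3,514,826.752 / 1,000,000 = 3.51 MB

3.51 MB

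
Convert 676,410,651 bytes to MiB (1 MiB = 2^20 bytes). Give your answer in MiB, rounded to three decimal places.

676,410,651 bytes given.
1 MiB = 2^20 bytes = 1,048,576 bytes
676,410,651 / 1,048,576 = 645.075 MiB

645.075 MiB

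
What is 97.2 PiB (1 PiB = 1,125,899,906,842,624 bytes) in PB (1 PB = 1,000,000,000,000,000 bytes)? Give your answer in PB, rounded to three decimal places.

109.437 PB

97.2 PiB × 1,125,899,906,842,624 bytes/PiB = 109,437,470,945,103,052.8 bytes
1 PB = 1,000,000,000,000,000 bytes
109,437,470,945,103,052.8 / 1,000,000,000,000,000 = 109.437 PB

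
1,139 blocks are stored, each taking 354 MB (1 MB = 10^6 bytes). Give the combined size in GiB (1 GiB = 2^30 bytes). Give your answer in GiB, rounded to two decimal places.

Total = 1,139 × 354 MB = 403,206 MB
= 403,206 × 1,000,000 bytes = 403,206,000,000 bytes
1 GiB = 1,073,741,824 bytes
403,206,000,000 / 1,073,741,824 = 375.51 GiB

375.51 GiB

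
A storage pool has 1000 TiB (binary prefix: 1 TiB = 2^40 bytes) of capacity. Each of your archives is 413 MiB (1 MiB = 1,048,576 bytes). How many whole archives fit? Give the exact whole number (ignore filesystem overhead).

2,538,924

Capacity: 1000 TiB = 1,099,511,627,776,000 bytes
Per item: 413 MiB = 433,061,888 bytes
⌊1,099,511,627,776,000 / 433,061,888⌋ = 2,538,924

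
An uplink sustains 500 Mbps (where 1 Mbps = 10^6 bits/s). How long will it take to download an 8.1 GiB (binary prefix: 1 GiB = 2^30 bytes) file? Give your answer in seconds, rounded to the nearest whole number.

139 seconds

8.1 GiB = 8,697,308,774.4 bytes = 69,578,470,195.2 bits
500 Mbps = 500,000,000 bits/s
time = 69,578,470,195.2 / 500,000,000 = 139 s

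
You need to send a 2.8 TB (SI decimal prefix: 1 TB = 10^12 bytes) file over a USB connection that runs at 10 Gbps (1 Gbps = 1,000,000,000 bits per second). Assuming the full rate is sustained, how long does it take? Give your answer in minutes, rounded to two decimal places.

37.33 minutes

2.8 TB = 2,800,000,000,000 bytes = 22,400,000,000,000 bits
10 Gbps = 10,000,000,000 bits/s
time = 22,400,000,000,000 / 10,000,000,000 = 2,240.000 s
2,240.000 s / 60 = 37.33 minutes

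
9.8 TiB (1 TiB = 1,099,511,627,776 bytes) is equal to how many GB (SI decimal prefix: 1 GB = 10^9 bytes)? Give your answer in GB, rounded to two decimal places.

10,775.21 GB

9.8 TiB = 9.8 × 2^40 bytes = 10,775,213,952,204.8 bytes
1 GB = 1,000,000,000 bytes
10,775,213,952,204.8 / 1,000,000,000 = 10,775.21 GB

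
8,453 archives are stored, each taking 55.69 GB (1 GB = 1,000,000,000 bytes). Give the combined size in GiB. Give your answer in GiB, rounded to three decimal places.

438,417.839 GiB

Total = 8,453 × 55.69 GB = 470747.57 GB
= 470747.57 × 1,000,000,000 bytes = 470,747,570,000,000 bytes
1 GiB = 1,073,741,824 bytes
470,747,570,000,000 / 1,073,741,824 = 438,417.839 GiB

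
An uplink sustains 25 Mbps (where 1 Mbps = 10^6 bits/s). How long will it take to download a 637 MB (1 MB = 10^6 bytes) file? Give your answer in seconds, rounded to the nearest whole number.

204 seconds

637 MB = 637,000,000 bytes = 5,096,000,000 bits
25 Mbps = 25,000,000 bits/s
time = 5,096,000,000 / 25,000,000 = 204 s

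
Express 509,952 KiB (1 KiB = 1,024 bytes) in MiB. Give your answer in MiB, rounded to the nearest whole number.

509,952 KiB × 1,024 bytes/KiB = 522,190,848 bytes
1 MiB = 2^20 bytes = 1,048,576 bytes
522,190,848 / 1,048,576 = 498 MiB

498 MiB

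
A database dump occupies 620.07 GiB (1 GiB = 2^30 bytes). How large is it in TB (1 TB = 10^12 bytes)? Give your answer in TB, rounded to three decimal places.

0.666 TB

620.07 GiB × 1,073,741,824 bytes/GiB = 665,795,092,807.68 bytes
1 TB = 10^12 bytes = 1,000,000,000,000 bytes
665,795,092,807.68 / 1,000,000,000,000 = 0.666 TB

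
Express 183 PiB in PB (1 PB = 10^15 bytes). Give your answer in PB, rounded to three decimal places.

206.040 PB

183 PiB × 1,125,899,906,842,624 bytes/PiB = 206,039,682,952,200,192 bytes
1 PB = 1,000,000,000,000,000 bytes
206,039,682,952,200,192 / 1,000,000,000,000,000 = 206.040 PB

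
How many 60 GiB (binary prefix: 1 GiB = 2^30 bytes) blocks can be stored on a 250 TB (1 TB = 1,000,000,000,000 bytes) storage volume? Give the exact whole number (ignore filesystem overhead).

3,880

Capacity: 250 TB = 250,000,000,000,000 bytes
Per item: 60 GiB = 64,424,509,440 bytes
⌊250,000,000,000,000 / 64,424,509,440⌋ = 3,880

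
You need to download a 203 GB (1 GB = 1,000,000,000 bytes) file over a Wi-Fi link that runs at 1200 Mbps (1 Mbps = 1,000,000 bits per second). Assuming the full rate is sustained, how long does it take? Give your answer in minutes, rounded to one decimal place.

22.6 minutes

203 GB = 203,000,000,000 bytes = 1,624,000,000,000 bits
1200 Mbps = 1,200,000,000 bits/s
time = 1,624,000,000,000 / 1,200,000,000 = 1,353.33 s
1,353.33 s / 60 = 22.6 minutes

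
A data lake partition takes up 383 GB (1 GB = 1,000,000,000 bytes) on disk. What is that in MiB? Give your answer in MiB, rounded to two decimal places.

365,257.26 MiB

383 GB × 1,000,000,000 bytes/GB = 383,000,000,000 bytes
1 MiB = 1,048,576 bytes
383,000,000,000 / 1,048,576 = 365,257.26 MiB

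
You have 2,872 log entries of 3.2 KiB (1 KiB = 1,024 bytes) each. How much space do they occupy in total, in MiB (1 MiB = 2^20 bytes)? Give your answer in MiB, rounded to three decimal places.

8.975 MiB

Total = 2,872 × 3.2 KiB = 9190.4 KiB
= 9190.4 × 1,024 bytes = 9,410,969.6 bytes
1 MiB = 1,048,576 bytes
9,410,969.6 / 1,048,576 = 8.975 MiB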